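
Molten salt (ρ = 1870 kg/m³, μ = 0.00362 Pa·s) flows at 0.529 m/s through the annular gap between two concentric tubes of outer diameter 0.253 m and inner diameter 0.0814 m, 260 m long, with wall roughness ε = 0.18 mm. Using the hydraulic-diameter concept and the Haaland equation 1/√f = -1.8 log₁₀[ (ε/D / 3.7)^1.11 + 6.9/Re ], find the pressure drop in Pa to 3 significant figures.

ΔP ≈ 9540 Pa

Hydraulic diameter D_h = 4A/P = D_o - D_i = 0.253 - 0.0814 = 0.1716 m.
Re = ρVD_h/μ = 1870·0.529·0.1716/0.00362 = 4.689e+04.
ε/D_h = 0.00018/0.1716 = 0.00105; Haaland gives 1/√f = -1.8 log₁₀[0.000115+0.000147] = 6.445, so f = 0.02407.
ΔP = f(L/D_h)(ρV²/2) = 0.02407·260/0.1716·261.7 = 9543 Pa.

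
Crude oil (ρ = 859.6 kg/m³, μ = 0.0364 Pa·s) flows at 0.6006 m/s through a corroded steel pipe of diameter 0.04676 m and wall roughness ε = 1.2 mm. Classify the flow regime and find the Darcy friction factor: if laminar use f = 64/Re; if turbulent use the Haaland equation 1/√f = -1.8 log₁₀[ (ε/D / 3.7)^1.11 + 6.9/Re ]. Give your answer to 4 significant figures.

Re = ρVD/μ = 859.6·0.6006·0.04676/0.0364 = 663.2.
Re < 2300 → laminar, so f = 64/Re = 0.0965 (roughness is irrelevant in laminar flow).

f ≈ 0.09650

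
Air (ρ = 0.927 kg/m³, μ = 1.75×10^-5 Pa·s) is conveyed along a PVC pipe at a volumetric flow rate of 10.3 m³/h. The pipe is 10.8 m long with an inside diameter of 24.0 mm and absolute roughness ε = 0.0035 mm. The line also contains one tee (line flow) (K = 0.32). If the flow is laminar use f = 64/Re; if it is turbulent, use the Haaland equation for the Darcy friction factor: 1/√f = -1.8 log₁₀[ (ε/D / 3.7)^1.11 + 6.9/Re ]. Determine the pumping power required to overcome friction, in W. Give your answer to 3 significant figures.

Q = 10.3 m³/h = 10.3/3600 = 0.002861 m³/s.
Cross-sectional area A = πD²/4 = π(0.024)²/4 = 0.0004524 m²; mean velocity V = Q/A = 0.002861/0.0004524 = 6.324 m/s.
Reynolds number Re = ρVD/μ = 0.927 · 6.324 · 0.024 / 1.75e-05 = 8040.
Re > 4000 → turbulent. Relative roughness ε/D = 3.5e-06/0.024 = 0.000146. Haaland: 1/√f = -1.8 log₁₀[(0.000146/3.7)^1.11 + 6.9/8040] = -1.8 log₁₀[1.29e-05 + 0.000858] = 5.508, so f = 0.03296.
Total minor-loss coefficient ΣK = 1·0.32 = 0.32.
ΔP = [f·L/D + ΣK]·(ρV²/2) = [0.03296·10.8/0.024 + 0.32]·(0.927·6.324²/2) = [14.83 + 0.32]·18.54 = 280.9 Pa.
Pumping power P = QΔP = 0.002861·280.9 = 0.8038 W = 0.804 W.

P ≈ 0.804 W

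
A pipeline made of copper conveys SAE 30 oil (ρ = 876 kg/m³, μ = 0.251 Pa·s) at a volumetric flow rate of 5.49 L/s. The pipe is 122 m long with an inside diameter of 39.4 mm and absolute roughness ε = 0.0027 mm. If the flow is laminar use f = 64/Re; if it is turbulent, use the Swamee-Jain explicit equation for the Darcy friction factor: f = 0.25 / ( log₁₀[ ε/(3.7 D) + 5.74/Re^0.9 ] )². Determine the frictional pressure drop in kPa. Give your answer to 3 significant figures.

Q = 5.49 L/s = 5.49/1000 = 0.00549 m³/s.
Cross-sectional area A = πD²/4 = π(0.0394)²/4 = 0.001219 m²; mean velocity V = Q/A = 0.00549/0.001219 = 4.503 m/s.
Reynolds number Re = ρVD/μ = 876 · 4.503 · 0.0394 / 0.251 = 619.2.
Re < 2300 → laminar flow, so f = 64/Re = 64/619.2 = 0.1034 (the turbulent correlation is not needed).
Darcy-Weisbach: ΔP = f(L/D)(ρV²/2) = 0.1034·(122/0.0394)·(876·4.503²/2) = 0.1034·3096·8881 = 2.842e+06 Pa.
ΔP = 2.842e+06 Pa = 2840 kPa.

ΔP ≈ 2840 kPa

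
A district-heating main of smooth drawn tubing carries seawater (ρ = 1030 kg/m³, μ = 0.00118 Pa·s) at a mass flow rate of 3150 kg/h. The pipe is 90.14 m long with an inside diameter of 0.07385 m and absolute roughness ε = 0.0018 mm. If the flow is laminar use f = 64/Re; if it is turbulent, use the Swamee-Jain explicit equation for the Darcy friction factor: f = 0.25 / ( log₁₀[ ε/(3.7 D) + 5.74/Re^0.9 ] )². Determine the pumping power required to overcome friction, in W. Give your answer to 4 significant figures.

ṁ = 3150 kg/h = 3150/3600 = 0.875 kg/s.
A = πD²/4 = π(0.07385)²/4 = 0.004283 m²; mean velocity V = ṁ/(ρA) = 0.875/(1030 · 0.004283) = 0.1983 m/s.
Reynolds number Re = ρVD/μ = 1030 · 0.1983 · 0.07385 / 0.00118 = 1.278e+04.
Re > 4000 → turbulent. Relative roughness ε/D = 1.8e-06/0.07385 = 2.44e-05. Swamee-Jain: f = 0.25/(log₁₀[2.44e-05/3.7 + 5.74/1.278e+04^0.9])² = 0.25/(log₁₀[6.59e-06 + 0.00116])² = 0.25/(-2.935)² = 0.02903.
Darcy-Weisbach: ΔP = f(L/D)(ρV²/2) = 0.02903·(90.14/0.07385)·(1030·0.1983²/2) = 0.02903·1221·20.26 = 717.7 Pa.
Q = ṁ/ρ = 0.875/1030 = 0.0008495 m³/s.
Pumping power P = QΔP = 0.0008495·717.7 = 0.60973 W = 0.6097 W.

P ≈ 0.6097 W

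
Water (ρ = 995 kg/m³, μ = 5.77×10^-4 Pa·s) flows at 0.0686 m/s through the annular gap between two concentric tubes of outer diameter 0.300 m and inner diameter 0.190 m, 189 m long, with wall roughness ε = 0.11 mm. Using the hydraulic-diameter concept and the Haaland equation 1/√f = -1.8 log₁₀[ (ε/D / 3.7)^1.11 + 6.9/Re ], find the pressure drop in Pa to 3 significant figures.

ΔP ≈ 122 Pa

Hydraulic diameter D_h = 4A/P = D_o - D_i = 0.3 - 0.19 = 0.11 m.
Re = ρVD_h/μ = 995·0.0686·0.11/0.000577 = 1.301e+04.
ε/D_h = 0.00011/0.11 = 0.001; Haaland gives 1/√f = -1.8 log₁₀[0.000109+0.00053] = 5.749, so f = 0.03025.
ΔP = f(L/D_h)(ρV²/2) = 0.03025·189/0.11·2.341 = 121.7 Pa.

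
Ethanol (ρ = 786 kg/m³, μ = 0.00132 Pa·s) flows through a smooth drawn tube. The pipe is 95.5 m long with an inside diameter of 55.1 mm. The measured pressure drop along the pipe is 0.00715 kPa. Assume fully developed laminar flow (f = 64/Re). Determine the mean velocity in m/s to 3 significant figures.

For laminar flow, f = 64/Re with Re = ρVD/μ, so Darcy-Weisbach reduces to ΔP = 32μLV/D². Solving for V: V = ΔP·D²/(32μL) = 7.15·(0.0551)²/(32·0.00132·95.5) = 0.005381 m/s.
Check: Re = ρVD/μ = 786·0.005381·0.0551/0.00132 = 176.6 < 2300, so the laminar assumption holds.

V ≈ 0.00538 m/s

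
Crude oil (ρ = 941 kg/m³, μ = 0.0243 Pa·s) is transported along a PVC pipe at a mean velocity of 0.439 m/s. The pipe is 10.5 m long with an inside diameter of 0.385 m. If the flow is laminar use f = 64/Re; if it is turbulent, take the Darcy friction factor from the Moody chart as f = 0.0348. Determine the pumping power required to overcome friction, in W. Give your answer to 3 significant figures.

Reynolds number Re = ρVD/μ = 941 · 0.439 · 0.385 / 0.0243 = 6545.
Re > 4000 → turbulent; use the Moody-chart value f = 0.0348.
Darcy-Weisbach: ΔP = f(L/D)(ρV²/2) = 0.0348·(10.5/0.385)·(941·0.439²/2) = 0.0348·27.27·90.68 = 86.06 Pa.
Q = V·A = 0.439·0.1164 = 0.05111 m³/s.
Pumping power P = QΔP = 0.05111·86.06 = 4.398 W = 4.40 W.

P ≈ 4.40 W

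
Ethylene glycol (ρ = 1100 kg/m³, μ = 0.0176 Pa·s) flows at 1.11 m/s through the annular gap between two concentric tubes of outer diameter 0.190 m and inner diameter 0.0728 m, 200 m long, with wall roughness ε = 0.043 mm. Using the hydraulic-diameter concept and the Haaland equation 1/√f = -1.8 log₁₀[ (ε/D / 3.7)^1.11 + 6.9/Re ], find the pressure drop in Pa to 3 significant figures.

Hydraulic diameter D_h = 4A/P = D_o - D_i = 0.19 - 0.0728 = 0.1172 m.
Re = ρVD_h/μ = 1100·1.11·0.1172/0.0176 = 8131.
ε/D_h = 4.3e-05/0.1172 = 0.000367; Haaland gives 1/√f = -1.8 log₁₀[3.6e-05+0.000849] = 5.496, so f = 0.03311.
ΔP = f(L/D_h)(ρV²/2) = 0.03311·200/0.1172·677.7 = 3.829e+04 Pa.

ΔP ≈ 38300 Pa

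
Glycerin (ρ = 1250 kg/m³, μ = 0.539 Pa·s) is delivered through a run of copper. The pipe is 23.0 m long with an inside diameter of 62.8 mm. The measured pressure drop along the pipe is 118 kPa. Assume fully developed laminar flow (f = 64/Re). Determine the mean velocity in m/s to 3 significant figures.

For laminar flow, f = 64/Re with Re = ρVD/μ, so Darcy-Weisbach reduces to ΔP = 32μLV/D². Solving for V: V = ΔP·D²/(32μL) = 1.18e+05·(0.0628)²/(32·0.539·23) = 1.173 m/s.
Check: Re = ρVD/μ = 1250·1.173·0.0628/0.539 = 170.9 < 2300, so the laminar assumption holds.

V ≈ 1.17 m/s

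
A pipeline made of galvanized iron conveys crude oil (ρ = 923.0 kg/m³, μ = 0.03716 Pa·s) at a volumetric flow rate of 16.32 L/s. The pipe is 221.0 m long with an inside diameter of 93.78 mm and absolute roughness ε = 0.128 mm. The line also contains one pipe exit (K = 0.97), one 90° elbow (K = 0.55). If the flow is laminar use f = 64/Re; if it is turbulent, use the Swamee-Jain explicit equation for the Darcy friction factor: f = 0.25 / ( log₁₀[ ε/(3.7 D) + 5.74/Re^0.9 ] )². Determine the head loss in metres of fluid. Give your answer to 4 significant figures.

Q = 16.32 L/s = 16.32/1000 = 0.01632 m³/s.
Cross-sectional area A = πD²/4 = π(0.09378)²/4 = 0.006907 m²; mean velocity V = Q/A = 0.01632/0.006907 = 2.363 m/s.
Reynolds number Re = ρVD/μ = 923 · 2.363 · 0.09378 / 0.0372 = 5504.
Re > 4000 → turbulent. Relative roughness ε/D = 0.000128/0.09378 = 0.00136. Swamee-Jain: f = 0.25/(log₁₀[0.00136/3.7 + 5.74/5504^0.9])² = 0.25/(log₁₀[0.000369 + 0.00247])² = 0.25/(-2.547)² = 0.03853.
Total minor-loss coefficient ΣK = 1·0.97 + 1·0.55 = 1.52.
ΔP = [f·L/D + ΣK]·(ρV²/2) = [0.03853·221/0.09378 + 1.52]·(923·2.363²/2) = [90.8 + 1.52]·2576 = 2.379e+05 Pa.
Head loss h_f = ΔP/(ρg) = 2.379e+05/(923·9.81) = 26.27 m.

h_f ≈ 26.27 m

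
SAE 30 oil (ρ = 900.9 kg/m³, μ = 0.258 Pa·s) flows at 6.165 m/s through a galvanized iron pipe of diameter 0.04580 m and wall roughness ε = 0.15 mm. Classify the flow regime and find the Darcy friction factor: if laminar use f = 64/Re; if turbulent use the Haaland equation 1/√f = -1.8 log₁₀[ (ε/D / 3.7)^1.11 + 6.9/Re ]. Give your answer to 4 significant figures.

Re = ρVD/μ = 900.9·6.165·0.0458/0.258 = 986.
Re < 2300 → laminar, so f = 64/Re = 0.06491 (roughness is irrelevant in laminar flow).

f ≈ 0.06491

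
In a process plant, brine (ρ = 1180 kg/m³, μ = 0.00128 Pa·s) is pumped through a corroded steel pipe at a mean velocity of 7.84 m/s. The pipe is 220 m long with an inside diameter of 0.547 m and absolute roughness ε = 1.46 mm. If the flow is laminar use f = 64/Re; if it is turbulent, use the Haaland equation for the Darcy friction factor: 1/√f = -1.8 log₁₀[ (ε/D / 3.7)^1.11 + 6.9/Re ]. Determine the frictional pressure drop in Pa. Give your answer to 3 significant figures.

Reynolds number Re = ρVD/μ = 1180 · 7.84 · 0.547 / 0.00128 = 3.953e+06.
Re > 4000 → turbulent. Relative roughness ε/D = 0.00146/0.547 = 0.00267. Haaland: 1/√f = -1.8 log₁₀[(0.00267/3.7)^1.11 + 6.9/3.953e+06] = -1.8 log₁₀[0.000326 + 1.75e-06] = 6.273, so f = 0.02541.
Darcy-Weisbach: ΔP = f(L/D)(ρV²/2) = 0.02541·(220/0.547)·(1180·7.84²/2) = 0.02541·402.2·3.626e+04 = 3.706e+05 Pa.

ΔP ≈ 371000 Pa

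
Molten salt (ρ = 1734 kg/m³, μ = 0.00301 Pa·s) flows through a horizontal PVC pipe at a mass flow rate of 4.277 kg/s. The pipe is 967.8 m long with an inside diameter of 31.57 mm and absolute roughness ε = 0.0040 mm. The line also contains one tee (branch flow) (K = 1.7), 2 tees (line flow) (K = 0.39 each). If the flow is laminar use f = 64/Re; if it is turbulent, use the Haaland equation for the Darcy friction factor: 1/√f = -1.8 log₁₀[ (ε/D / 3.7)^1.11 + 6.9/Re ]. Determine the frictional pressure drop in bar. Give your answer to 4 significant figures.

ΔP ≈ 54.28 bar

A = πD²/4 = π(0.03157)²/4 = 0.0007828 m²; mean velocity V = ṁ/(ρA) = 4.277/(1734 · 0.0007828) = 3.151 m/s.
Reynolds number Re = ρVD/μ = 1734 · 3.151 · 0.03157 / 0.00301 = 5.731e+04.
Re > 4000 → turbulent. Relative roughness ε/D = 4e-06/0.03157 = 0.000127. Haaland: 1/√f = -1.8 log₁₀[(0.000127/3.7)^1.11 + 6.9/5.731e+04] = -1.8 log₁₀[1.11e-05 + 0.00012] = 6.986, so f = 0.02049.
Total minor-loss coefficient ΣK = 1·1.7 + 2·0.39 = 2.48.
ΔP = [f·L/D + ΣK]·(ρV²/2) = [0.02049·967.8/0.03157 + 2.48]·(1734·3.151²/2) = [628.1 + 2.48]·8608 = 5.428e+06 Pa.
ΔP = 5.428e+06 Pa = 54.28 bar.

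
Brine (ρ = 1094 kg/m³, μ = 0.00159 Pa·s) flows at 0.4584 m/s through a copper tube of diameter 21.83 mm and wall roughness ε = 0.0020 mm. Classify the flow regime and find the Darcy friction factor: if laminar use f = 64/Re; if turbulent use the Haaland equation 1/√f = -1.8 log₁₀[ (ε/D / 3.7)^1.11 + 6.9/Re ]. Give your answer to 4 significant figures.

f ≈ 0.03439

Re = ρVD/μ = 1094·0.4584·0.02183/0.00159 = 6885.
Re > 4000 → turbulent. ε/D = 2e-06/0.02183 = 9.16e-05; Haaland: 1/√f = -1.8 log₁₀[7.71e-06 + 0.001] = 5.392, so f = 0.03439.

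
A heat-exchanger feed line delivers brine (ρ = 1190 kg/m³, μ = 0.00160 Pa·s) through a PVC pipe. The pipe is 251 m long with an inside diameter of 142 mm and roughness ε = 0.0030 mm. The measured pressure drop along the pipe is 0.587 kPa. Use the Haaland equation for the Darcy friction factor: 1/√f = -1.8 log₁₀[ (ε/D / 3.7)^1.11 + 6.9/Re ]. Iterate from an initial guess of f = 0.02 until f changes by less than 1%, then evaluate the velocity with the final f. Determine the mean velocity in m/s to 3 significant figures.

V ≈ 0.142 m/s

Rearranging Darcy-Weisbach: V = √(2·ΔP·D/(f·L·ρ)). With ε/D = 3e-06/0.142 = 2.11e-05, iterate starting from f = 0.02:
  f = 0.02 → V = √(2·587·0.142/(0.02·251·1190)) = 0.1671 m/s; Re = ρVD/μ = 1.764e+04; f → 0.0266
  f = 0.0266 → V = 0.1448 m/s; Re = 1.53e+04; f → 0.0276
  f = 0.0276 → V = 0.1422 m/s; Re = 1.502e+04; f → 0.02773
Converged (Δf/f < 1%). With the final f = 0.02773: V = √(2·587·0.142/(0.02773·251·1190)) = 0.1419 m/s.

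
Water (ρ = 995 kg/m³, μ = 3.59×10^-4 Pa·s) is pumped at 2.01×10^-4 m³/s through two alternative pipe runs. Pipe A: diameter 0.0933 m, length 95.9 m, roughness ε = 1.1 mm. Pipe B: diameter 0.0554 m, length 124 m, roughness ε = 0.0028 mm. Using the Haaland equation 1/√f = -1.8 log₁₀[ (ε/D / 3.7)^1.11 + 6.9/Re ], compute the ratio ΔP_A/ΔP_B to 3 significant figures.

ΔP_A/ΔP_B ≈ 0.0911

Pipe A: V = Q/A = 0.000201/0.006837 = 0.0294 m/s; Re = 7602; ε/D = 0.0118; Haaland → f = 0.04619; ΔP_A = f(L/D)(ρV²/2) = 20.42 Pa.
Pipe B: V = Q/A = 0.000201/0.002411 = 0.08338 m/s; Re = 1.28e+04; ε/D = 5.05e-05; Haaland → f = 0.02895; ΔP_B = f(L/D)(ρV²/2) = 224.1 Pa.
ΔP_A/ΔP_B = 20.42/224.1 = 0.0911.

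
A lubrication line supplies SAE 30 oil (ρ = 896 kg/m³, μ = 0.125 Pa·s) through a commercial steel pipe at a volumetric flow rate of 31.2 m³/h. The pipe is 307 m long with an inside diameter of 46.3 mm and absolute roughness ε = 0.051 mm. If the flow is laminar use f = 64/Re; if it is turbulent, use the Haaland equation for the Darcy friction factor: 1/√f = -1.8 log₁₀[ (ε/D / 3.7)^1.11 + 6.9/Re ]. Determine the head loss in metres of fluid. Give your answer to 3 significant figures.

Q = 31.2 m³/h = 31.2/3600 = 0.008667 m³/s.
Cross-sectional area A = πD²/4 = π(0.0463)²/4 = 0.001684 m²; mean velocity V = Q/A = 0.008667/0.001684 = 5.148 m/s.
Reynolds number Re = ρVD/μ = 896 · 5.148 · 0.0463 / 0.125 = 1708.
Re < 2300 → laminar flow, so f = 64/Re = 64/1708 = 0.03746 (the turbulent correlation is not needed).
Darcy-Weisbach: ΔP = f(L/D)(ρV²/2) = 0.03746·(307/0.0463)·(896·5.148²/2) = 0.03746·6631·1.187e+04 = 2.949e+06 Pa.
Head loss h_f = ΔP/(ρg) = 2.949e+06/(896·9.81) = 335 m.

h_f ≈ 335 m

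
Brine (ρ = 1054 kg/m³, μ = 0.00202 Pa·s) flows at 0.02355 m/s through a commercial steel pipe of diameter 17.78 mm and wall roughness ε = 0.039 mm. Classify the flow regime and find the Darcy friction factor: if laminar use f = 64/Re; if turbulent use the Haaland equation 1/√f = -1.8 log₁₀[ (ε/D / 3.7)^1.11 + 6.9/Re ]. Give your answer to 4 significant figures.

Re = ρVD/μ = 1054·0.02355·0.01778/0.00202 = 218.5.
Re < 2300 → laminar, so f = 64/Re = 0.2929 (roughness is irrelevant in laminar flow).

f ≈ 0.2929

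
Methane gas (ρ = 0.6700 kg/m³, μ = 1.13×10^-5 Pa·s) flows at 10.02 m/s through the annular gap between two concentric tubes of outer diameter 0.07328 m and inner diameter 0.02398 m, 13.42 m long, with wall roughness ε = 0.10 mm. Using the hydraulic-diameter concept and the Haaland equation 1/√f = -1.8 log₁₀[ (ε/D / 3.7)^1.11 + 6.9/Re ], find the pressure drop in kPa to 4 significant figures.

Hydraulic diameter D_h = 4A/P = D_o - D_i = 0.07328 - 0.02398 = 0.0493 m.
Re = ρVD_h/μ = 0.67·10.02·0.0493/1.13e-05 = 2.929e+04.
ε/D_h = 0.0001/0.0493 = 0.00203; Haaland gives 1/√f = -1.8 log₁₀[0.00024+0.000236] = 5.981, so f = 0.02795.
ΔP = f(L/D_h)(ρV²/2) = 0.02795·13.42/0.0493·33.63 = 255.9 Pa.
ΔP = 0.2559 kPa.

ΔP ≈ 0.2559 kPa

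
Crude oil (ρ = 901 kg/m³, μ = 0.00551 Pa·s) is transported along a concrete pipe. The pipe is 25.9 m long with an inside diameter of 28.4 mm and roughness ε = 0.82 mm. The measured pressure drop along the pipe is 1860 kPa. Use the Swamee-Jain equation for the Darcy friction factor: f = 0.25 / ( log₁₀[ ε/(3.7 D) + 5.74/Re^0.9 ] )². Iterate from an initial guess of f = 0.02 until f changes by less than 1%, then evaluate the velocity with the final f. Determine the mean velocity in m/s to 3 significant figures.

V ≈ 8.88 m/s

Rearranging Darcy-Weisbach: V = √(2·ΔP·D/(f·L·ρ)). With ε/D = 0.00082/0.0284 = 0.0289, iterate starting from f = 0.02:
  f = 0.02 → V = √(2·1.86e+06·0.0284/(0.02·25.9·901)) = 15.05 m/s; Re = ρVD/μ = 6.987e+04; f → 0.05702
  f = 0.05702 → V = 8.911 m/s; Re = 4.138e+04; f → 0.05746
Converged (Δf/f < 1%). With the final f = 0.05746: V = √(2·1.86e+06·0.0284/(0.05746·25.9·901)) = 8.877 m/s.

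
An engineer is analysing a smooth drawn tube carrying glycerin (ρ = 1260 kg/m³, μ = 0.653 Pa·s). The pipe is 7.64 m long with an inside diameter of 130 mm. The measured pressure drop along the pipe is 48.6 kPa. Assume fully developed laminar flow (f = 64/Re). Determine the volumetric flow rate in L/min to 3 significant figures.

Q ≈ 4100 L/min

For laminar flow, f = 64/Re with Re = ρVD/μ, so Darcy-Weisbach reduces to ΔP = 32μLV/D². Solving for V: V = ΔP·D²/(32μL) = 4.86e+04·(0.13)²/(32·0.653·7.64) = 5.145 m/s.
Check: Re = ρVD/μ = 1260·5.145·0.13/0.653 = 1291 < 2300, so the laminar assumption holds.
Q = V·A = 5.145·(π/4·0.13²) = 0.06829 m³/s = 4100 L/min.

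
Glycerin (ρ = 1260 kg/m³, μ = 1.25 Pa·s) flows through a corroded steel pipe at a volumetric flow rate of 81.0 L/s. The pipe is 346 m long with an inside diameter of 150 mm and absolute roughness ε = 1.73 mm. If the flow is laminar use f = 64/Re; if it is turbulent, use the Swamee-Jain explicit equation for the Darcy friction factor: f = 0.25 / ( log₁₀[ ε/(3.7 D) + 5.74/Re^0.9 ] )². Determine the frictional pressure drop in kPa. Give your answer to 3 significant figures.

Q = 81.0 L/s = 81.0/1000 = 0.081 m³/s.
Cross-sectional area A = πD²/4 = π(0.15)²/4 = 0.01767 m²; mean velocity V = Q/A = 0.081/0.01767 = 4.584 m/s.
Reynolds number Re = ρVD/μ = 1260 · 4.584 · 0.15 / 1.25 = 693.
Re < 2300 → laminar flow, so f = 64/Re = 64/693 = 0.09235 (the turbulent correlation is not needed).
Darcy-Weisbach: ΔP = f(L/D)(ρV²/2) = 0.09235·(346/0.15)·(1260·4.584²/2) = 0.09235·2307·1.324e+04 = 2.819e+06 Pa.
ΔP = 2.819e+06 Pa = 2820 kPa.

ΔP ≈ 2820 kPa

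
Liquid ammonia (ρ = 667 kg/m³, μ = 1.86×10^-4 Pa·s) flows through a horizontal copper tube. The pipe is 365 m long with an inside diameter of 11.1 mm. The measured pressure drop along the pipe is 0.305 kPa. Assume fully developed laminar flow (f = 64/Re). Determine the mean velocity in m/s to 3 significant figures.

For laminar flow, f = 64/Re with Re = ρVD/μ, so Darcy-Weisbach reduces to ΔP = 32μLV/D². Solving for V: V = ΔP·D²/(32μL) = 305·(0.0111)²/(32·0.000186·365) = 0.0173 m/s.
Check: Re = ρVD/μ = 667·0.0173·0.0111/0.000186 = 688.5 < 2300, so the laminar assumption holds.

V ≈ 0.0173 m/s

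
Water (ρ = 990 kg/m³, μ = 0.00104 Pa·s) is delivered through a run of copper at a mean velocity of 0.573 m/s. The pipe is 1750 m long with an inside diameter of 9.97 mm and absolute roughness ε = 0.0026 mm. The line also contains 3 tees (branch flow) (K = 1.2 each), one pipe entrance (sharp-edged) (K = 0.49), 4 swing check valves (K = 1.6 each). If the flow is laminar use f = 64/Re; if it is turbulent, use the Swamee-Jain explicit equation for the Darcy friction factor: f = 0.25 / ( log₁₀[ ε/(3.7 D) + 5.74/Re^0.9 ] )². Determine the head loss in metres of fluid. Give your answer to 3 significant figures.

Reynolds number Re = ρVD/μ = 990 · 0.573 · 0.00997 / 0.00104 = 5438.
Re > 4000 → turbulent. Relative roughness ε/D = 2.6e-06/0.00997 = 0.000261. Swamee-Jain: f = 0.25/(log₁₀[0.000261/3.7 + 5.74/5438^0.9])² = 0.25/(log₁₀[7.05e-05 + 0.00249])² = 0.25/(-2.591)² = 0.03724.
Total minor-loss coefficient ΣK = 3·1.2 + 1·0.49 + 4·1.6 = 10.5.
ΔP = [f·L/D + ΣK]·(ρV²/2) = [0.03724·1750/0.00997 + 10.5]·(990·0.573²/2) = [6537 + 10.5]·162.5 = 1.064e+06 Pa.
Head loss h_f = ΔP/(ρg) = 1.064e+06/(990·9.81) = 110 m.

h_f ≈ 110 m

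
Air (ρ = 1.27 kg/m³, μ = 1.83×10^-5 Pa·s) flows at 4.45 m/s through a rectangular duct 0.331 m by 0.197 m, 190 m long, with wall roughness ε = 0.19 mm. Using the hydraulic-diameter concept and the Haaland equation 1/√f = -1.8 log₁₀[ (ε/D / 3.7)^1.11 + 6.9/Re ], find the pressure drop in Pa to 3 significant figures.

ΔP ≈ 211 Pa

Hydraulic diameter D_h = 4A/P = 4·(0.331·0.197)/(2·(0.331+0.197)) = 0.2608/1.056 = 0.247 m.
Re = ρVD_h/μ = 1.27·4.45·0.247/1.83e-05 = 7.628e+04.
ε/D_h = 0.00019/0.247 = 0.000769; Haaland gives 1/√f = -1.8 log₁₀[8.18e-05+9.05e-05] = 6.775, so f = 0.02179.
ΔP = f(L/D_h)(ρV²/2) = 0.02179·190/0.247·12.57 = 210.7 Pa.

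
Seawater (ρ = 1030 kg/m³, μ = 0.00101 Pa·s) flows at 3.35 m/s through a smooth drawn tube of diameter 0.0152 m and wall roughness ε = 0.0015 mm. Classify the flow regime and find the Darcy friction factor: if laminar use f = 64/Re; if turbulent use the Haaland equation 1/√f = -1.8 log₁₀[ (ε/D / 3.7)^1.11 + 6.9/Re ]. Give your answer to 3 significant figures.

f ≈ 0.0208

Re = ρVD/μ = 1030·3.35·0.0152/0.00101 = 5.193e+04.
Re > 4000 → turbulent. ε/D = 1.5e-06/0.0152 = 9.87e-05; Haaland: 1/√f = -1.8 log₁₀[8.37e-06 + 0.000133] = 6.93, so f = 0.02082.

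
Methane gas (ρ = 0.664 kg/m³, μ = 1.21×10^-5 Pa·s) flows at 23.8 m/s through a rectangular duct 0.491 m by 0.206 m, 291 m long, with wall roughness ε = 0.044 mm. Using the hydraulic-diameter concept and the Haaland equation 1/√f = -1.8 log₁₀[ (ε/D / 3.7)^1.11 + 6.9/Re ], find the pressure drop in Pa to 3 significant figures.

Hydraulic diameter D_h = 4A/P = 4·(0.491·0.206)/(2·(0.491+0.206)) = 0.4046/1.394 = 0.2902 m.
Re = ρVD_h/μ = 0.664·23.8·0.2902/1.21e-05 = 3.791e+05.
ε/D_h = 4.4e-05/0.2902 = 0.000152; Haaland gives 1/√f = -1.8 log₁₀[1.35e-05+1.82e-05] = 8.098, so f = 0.01525.
ΔP = f(L/D_h)(ρV²/2) = 0.01525·291/0.2902·188.1 = 2875 Pa.

ΔP ≈ 2880 Pa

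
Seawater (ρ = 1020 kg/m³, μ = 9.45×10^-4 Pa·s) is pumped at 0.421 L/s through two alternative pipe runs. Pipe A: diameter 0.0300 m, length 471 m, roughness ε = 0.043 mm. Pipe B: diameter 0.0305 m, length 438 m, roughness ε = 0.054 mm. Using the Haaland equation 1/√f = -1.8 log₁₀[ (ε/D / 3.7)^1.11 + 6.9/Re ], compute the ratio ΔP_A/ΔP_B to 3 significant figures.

Pipe A: V = Q/A = 0.000421/0.0007069 = 0.5956 m/s; Re = 1.929e+04; ε/D = 0.00143; Haaland → f = 0.02863; ΔP_A = f(L/D)(ρV²/2) = 8.133e+04 Pa.
Pipe B: V = Q/A = 0.000421/0.0007306 = 0.5762 m/s; Re = 1.897e+04; ε/D = 0.00177; Haaland → f = 0.02933; ΔP_B = f(L/D)(ρV²/2) = 7.132e+04 Pa.
ΔP_A/ΔP_B = 8.133e+04/7.132e+04 = 1.14.

ΔP_A/ΔP_B ≈ 1.14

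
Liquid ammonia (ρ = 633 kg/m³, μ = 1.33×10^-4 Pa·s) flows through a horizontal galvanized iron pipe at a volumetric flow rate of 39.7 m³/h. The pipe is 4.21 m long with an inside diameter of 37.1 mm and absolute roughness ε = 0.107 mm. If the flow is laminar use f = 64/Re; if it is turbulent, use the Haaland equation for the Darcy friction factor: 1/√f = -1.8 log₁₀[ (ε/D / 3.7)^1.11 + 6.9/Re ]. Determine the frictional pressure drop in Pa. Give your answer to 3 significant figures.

Q = 39.7 m³/h = 39.7/3600 = 0.01103 m³/s.
Cross-sectional area A = πD²/4 = π(0.0371)²/4 = 0.001081 m²; mean velocity V = Q/A = 0.01103/0.001081 = 10.2 m/s.
Reynolds number Re = ρVD/μ = 633 · 10.2 · 0.0371 / 0.000133 = 1.801e+06.
Re > 4000 → turbulent. Relative roughness ε/D = 0.000107/0.0371 = 0.00288. Haaland: 1/√f = -1.8 log₁₀[(0.00288/3.7)^1.11 + 6.9/1.801e+06] = -1.8 log₁₀[0.000355 + 3.83e-06] = 6.202, so f = 0.026.
Darcy-Weisbach: ΔP = f(L/D)(ρV²/2) = 0.026·(4.21/0.0371)·(633·10.2²/2) = 0.026·113.5·3.294e+04 = 9.717e+04 Pa.

ΔP ≈ 97200 Pa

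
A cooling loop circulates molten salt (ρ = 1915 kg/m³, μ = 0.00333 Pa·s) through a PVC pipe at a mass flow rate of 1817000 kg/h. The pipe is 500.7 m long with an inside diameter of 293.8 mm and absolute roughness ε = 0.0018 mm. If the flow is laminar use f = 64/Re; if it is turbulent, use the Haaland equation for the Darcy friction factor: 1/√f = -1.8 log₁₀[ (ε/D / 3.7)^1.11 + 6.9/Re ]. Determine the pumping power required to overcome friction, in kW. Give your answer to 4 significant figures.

ṁ = 1817000 kg/h = 1817000/3600 = 504.7 kg/s.
A = πD²/4 = π(0.2938)²/4 = 0.06779 m²; mean velocity V = ṁ/(ρA) = 504.7/(1915 · 0.06779) = 3.888 m/s.
Reynolds number Re = ρVD/μ = 1915 · 3.888 · 0.2938 / 0.00333 = 6.569e+05.
Re > 4000 → turbulent. Relative roughness ε/D = 1.8e-06/0.2938 = 6.13e-06. Haaland: 1/√f = -1.8 log₁₀[(6.13e-06/3.7)^1.11 + 6.9/6.569e+05] = -1.8 log₁₀[3.83e-07 + 1.05e-05] = 8.934, so f = 0.01253.
Darcy-Weisbach: ΔP = f(L/D)(ρV²/2) = 0.01253·(500.7/0.2938)·(1915·3.888²/2) = 0.01253·1704·1.447e+04 = 3.09e+05 Pa.
Q = ṁ/ρ = 504.7/1915 = 0.2636 m³/s.
Pumping power P = QΔP = 0.2636·3.09e+05 = 81449 W = 81.45 kW.

P ≈ 81.45 kW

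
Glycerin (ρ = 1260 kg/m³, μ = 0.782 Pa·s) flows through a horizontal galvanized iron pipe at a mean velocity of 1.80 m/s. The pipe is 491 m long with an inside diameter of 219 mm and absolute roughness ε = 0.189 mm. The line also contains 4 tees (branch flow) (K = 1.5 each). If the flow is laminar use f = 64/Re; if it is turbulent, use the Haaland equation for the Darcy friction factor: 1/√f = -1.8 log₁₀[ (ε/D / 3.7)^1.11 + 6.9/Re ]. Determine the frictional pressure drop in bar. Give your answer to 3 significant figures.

ΔP ≈ 4.73 bar

Reynolds number Re = ρVD/μ = 1260 · 1.8 · 0.219 / 0.782 = 635.2.
Re < 2300 → laminar flow, so f = 64/Re = 64/635.2 = 0.1008 (the turbulent correlation is not needed).
Total minor-loss coefficient ΣK = 4·1.5 = 6.
ΔP = [f·L/D + ΣK]·(ρV²/2) = [0.1008·491/0.219 + 6]·(1260·1.8²/2) = [225.9 + 6]·2041 = 4.734e+05 Pa.
ΔP = 4.734e+05 Pa = 4.73 bar.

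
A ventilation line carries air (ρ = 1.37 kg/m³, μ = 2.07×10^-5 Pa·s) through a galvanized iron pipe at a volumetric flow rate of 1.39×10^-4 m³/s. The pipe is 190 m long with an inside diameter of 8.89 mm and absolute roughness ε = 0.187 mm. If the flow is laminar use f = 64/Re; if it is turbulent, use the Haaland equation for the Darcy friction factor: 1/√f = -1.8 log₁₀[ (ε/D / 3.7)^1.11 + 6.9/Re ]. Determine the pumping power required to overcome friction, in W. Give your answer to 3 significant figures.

Cross-sectional area A = πD²/4 = π(0.00889)²/4 = 6.207e-05 m²; mean velocity V = Q/A = 0.000139/6.207e-05 = 2.239 m/s.
Reynolds number Re = ρVD/μ = 1.37 · 2.239 · 0.00889 / 2.07e-05 = 1318.
Re < 2300 → laminar flow, so f = 64/Re = 64/1318 = 0.04857 (the turbulent correlation is not needed).
Darcy-Weisbach: ΔP = f(L/D)(ρV²/2) = 0.04857·(190/0.00889)·(1.37·2.239²/2) = 0.04857·2.137e+04·3.435 = 3566 Pa.
Pumping power P = QΔP = 0.000139·3566 = 0.4957 W = 0.496 W.

P ≈ 0.496 W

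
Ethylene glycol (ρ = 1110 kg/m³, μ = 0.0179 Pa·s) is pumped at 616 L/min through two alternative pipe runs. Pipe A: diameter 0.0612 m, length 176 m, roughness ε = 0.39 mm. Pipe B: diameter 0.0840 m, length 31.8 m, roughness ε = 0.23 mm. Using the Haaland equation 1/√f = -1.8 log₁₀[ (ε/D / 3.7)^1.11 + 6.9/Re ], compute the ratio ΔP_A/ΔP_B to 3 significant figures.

ΔP_A/ΔP_B ≈ 29.2

Pipe A: V = Q/A = 0.01027/0.002942 = 3.49 m/s; Re = 1.325e+04; ε/D = 0.00637; Haaland → f = 0.0377; ΔP_A = f(L/D)(ρV²/2) = 7.329e+05 Pa.
Pipe B: V = Q/A = 0.01027/0.005542 = 1.853 m/s; Re = 9650; ε/D = 0.00274; Haaland → f = 0.03478; ΔP_B = f(L/D)(ρV²/2) = 2.508e+04 Pa.
ΔP_A/ΔP_B = 7.329e+05/2.508e+04 = 29.2.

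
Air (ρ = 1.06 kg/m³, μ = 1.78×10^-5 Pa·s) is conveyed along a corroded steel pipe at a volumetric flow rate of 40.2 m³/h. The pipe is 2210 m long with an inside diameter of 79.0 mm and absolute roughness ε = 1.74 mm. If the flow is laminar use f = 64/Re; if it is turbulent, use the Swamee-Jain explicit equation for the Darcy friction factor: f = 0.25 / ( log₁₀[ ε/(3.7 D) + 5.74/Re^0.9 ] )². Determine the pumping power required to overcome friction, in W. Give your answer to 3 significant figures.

Q = 40.2 m³/h = 40.2/3600 = 0.01117 m³/s.
Cross-sectional area A = πD²/4 = π(0.079)²/4 = 0.004902 m²; mean velocity V = Q/A = 0.01117/0.004902 = 2.278 m/s.
Reynolds number Re = ρVD/μ = 1.06 · 2.278 · 0.079 / 1.78e-05 = 1.072e+04.
Re > 4000 → turbulent. Relative roughness ε/D = 0.00174/0.079 = 0.022. Swamee-Jain: f = 0.25/(log₁₀[0.022/3.7 + 5.74/1.072e+04^0.9])² = 0.25/(log₁₀[0.00595 + 0.00135])² = 0.25/(-2.136)² = 0.05478.
Darcy-Weisbach: ΔP = f(L/D)(ρV²/2) = 0.05478·(2210/0.079)·(1.06·2.278²/2) = 0.05478·2.797e+04·2.751 = 4215 Pa.
Pumping power P = QΔP = 0.01117·4215 = 47.07 W = 47.1 W.

P ≈ 47.1 W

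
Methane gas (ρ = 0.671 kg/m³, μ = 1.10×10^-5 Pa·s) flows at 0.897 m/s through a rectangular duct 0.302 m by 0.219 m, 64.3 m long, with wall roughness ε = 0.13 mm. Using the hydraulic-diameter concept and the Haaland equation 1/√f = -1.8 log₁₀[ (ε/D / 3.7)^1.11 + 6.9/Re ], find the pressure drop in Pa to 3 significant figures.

Hydraulic diameter D_h = 4A/P = 4·(0.302·0.219)/(2·(0.302+0.219)) = 0.2646/1.042 = 0.2539 m.
Re = ρVD_h/μ = 0.671·0.897·0.2539/1.1e-05 = 1.389e+04.
ε/D_h = 0.00013/0.2539 = 0.000512; Haaland gives 1/√f = -1.8 log₁₀[5.21e-05+0.000497] = 5.869, so f = 0.02903.
ΔP = f(L/D_h)(ρV²/2) = 0.02903·64.3/0.2539·0.2699 = 1.985 Pa.

ΔP ≈ 1.98 Pa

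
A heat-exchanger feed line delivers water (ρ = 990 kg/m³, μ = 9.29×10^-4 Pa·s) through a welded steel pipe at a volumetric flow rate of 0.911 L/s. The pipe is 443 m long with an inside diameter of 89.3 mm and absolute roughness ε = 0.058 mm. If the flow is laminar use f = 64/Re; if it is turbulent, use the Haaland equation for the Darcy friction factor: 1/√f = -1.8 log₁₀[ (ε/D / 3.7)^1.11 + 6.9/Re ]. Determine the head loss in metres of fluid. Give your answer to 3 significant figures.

Q = 0.911 L/s = 0.911/1000 = 0.000911 m³/s.
Cross-sectional area A = πD²/4 = π(0.0893)²/4 = 0.006263 m²; mean velocity V = Q/A = 0.000911/0.006263 = 0.1455 m/s.
Reynolds number Re = ρVD/μ = 990 · 0.1455 · 0.0893 / 0.000929 = 1.384e+04.
Re > 4000 → turbulent. Relative roughness ε/D = 5.8e-05/0.0893 = 0.000649. Haaland: 1/√f = -1.8 log₁₀[(0.000649/3.7)^1.11 + 6.9/1.384e+04] = -1.8 log₁₀[6.78e-05 + 0.000498] = 5.845, so f = 0.02928.
Darcy-Weisbach: ΔP = f(L/D)(ρV²/2) = 0.02928·(443/0.0893)·(990·0.1455²/2) = 0.02928·4961·10.47 = 1521 Pa.
Head loss h_f = ΔP/(ρg) = 1521/(990·9.81) = 0.157 m.

h_f ≈ 0.157 m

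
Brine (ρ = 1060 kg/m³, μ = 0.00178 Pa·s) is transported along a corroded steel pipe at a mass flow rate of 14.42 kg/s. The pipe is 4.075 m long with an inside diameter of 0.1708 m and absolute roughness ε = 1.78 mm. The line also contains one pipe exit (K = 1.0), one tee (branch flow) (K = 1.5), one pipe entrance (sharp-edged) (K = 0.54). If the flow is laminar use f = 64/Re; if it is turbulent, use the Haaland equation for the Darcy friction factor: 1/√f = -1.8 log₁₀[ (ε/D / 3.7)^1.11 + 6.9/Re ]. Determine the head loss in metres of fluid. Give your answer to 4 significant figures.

h_f ≈ 0.07152 m

A = πD²/4 = π(0.1708)²/4 = 0.02291 m²; mean velocity V = ṁ/(ρA) = 14.42/(1060 · 0.02291) = 0.5937 m/s.
Reynolds number Re = ρVD/μ = 1060 · 0.5937 · 0.1708 / 0.00178 = 6.039e+04.
Re > 4000 → turbulent. Relative roughness ε/D = 0.00178/0.1708 = 0.0104. Haaland: 1/√f = -1.8 log₁₀[(0.0104/3.7)^1.11 + 6.9/6.039e+04] = -1.8 log₁₀[0.00148 + 0.000114] = 5.037, so f = 0.03941.
Total minor-loss coefficient ΣK = 1·1 + 1·1.5 + 1·0.54 = 3.04.
ΔP = [f·L/D + ΣK]·(ρV²/2) = [0.03941·4.075/0.1708 + 3.04]·(1060·0.5937²/2) = [0.9403 + 3.04]·186.8 = 743.7 Pa.
Head loss h_f = ΔP/(ρg) = 743.7/(1060·9.81) = 0.07152 m.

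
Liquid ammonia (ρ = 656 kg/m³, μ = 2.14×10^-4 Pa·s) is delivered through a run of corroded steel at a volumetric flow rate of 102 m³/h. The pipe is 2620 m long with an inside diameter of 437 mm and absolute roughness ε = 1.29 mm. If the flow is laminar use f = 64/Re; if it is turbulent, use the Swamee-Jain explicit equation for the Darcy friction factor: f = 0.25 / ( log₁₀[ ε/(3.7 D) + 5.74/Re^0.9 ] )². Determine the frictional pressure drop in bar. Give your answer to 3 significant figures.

ΔP ≈ 0.0188 bar

Q = 102 m³/h = 102/3600 = 0.02833 m³/s.
Cross-sectional area A = πD²/4 = π(0.437)²/4 = 0.15 m²; mean velocity V = Q/A = 0.02833/0.15 = 0.1889 m/s.
Reynolds number Re = ρVD/μ = 656 · 0.1889 · 0.437 / 0.000214 = 2.531e+05.
Re > 4000 → turbulent. Relative roughness ε/D = 0.00129/0.437 = 0.00295. Swamee-Jain: f = 0.25/(log₁₀[0.00295/3.7 + 5.74/2.531e+05^0.9])² = 0.25/(log₁₀[0.000798 + 7.87e-05])² = 0.25/(-3.057)² = 0.02675.
Darcy-Weisbach: ΔP = f(L/D)(ρV²/2) = 0.02675·(2620/0.437)·(656·0.1889²/2) = 0.02675·5995·11.7 = 1877 Pa.
ΔP = 1877 Pa = 0.0188 bar.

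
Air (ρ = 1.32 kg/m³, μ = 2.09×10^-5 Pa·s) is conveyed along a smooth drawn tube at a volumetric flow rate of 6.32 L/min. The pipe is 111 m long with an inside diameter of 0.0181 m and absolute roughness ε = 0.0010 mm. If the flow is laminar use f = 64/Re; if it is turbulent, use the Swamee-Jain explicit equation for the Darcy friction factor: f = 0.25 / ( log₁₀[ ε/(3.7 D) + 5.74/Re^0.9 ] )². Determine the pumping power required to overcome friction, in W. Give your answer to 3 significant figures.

P ≈ 0.00977 W

Q = 6.32 L/min = 6.32/60000 = 0.0001053 m³/s.
Cross-sectional area A = πD²/4 = π(0.0181)²/4 = 0.0002573 m²; mean velocity V = Q/A = 0.0001053/0.0002573 = 0.4094 m/s.
Reynolds number Re = ρVD/μ = 1.32 · 0.4094 · 0.0181 / 2.09e-05 = 468.
Re < 2300 → laminar flow, so f = 64/Re = 64/468 = 0.1368 (the turbulent correlation is not needed).
Darcy-Weisbach: ΔP = f(L/D)(ρV²/2) = 0.1368·(111/0.0181)·(1.32·0.4094²/2) = 0.1368·6133·0.1106 = 92.76 Pa.
Pumping power P = QΔP = 0.0001053·92.76 = 0.009771 W = 0.00977 W.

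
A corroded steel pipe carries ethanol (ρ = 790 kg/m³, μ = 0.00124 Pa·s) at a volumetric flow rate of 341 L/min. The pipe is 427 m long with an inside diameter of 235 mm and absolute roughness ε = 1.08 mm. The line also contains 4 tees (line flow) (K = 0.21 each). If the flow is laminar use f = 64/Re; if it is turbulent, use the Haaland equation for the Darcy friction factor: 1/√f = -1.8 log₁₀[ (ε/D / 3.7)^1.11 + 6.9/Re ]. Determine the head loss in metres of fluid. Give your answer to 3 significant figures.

Q = 341 L/min = 341/60000 = 0.005683 m³/s.
Cross-sectional area A = πD²/4 = π(0.235)²/4 = 0.04337 m²; mean velocity V = Q/A = 0.005683/0.04337 = 0.131 m/s.
Reynolds number Re = ρVD/μ = 790 · 0.131 · 0.235 / 0.00124 = 1.962e+04.
Re > 4000 → turbulent. Relative roughness ε/D = 0.00108/0.235 = 0.0046. Haaland: 1/√f = -1.8 log₁₀[(0.0046/3.7)^1.11 + 6.9/1.962e+04] = -1.8 log₁₀[0.000595 + 0.000352] = 5.443, so f = 0.03376.
Total minor-loss coefficient ΣK = 4·0.21 = 0.84.
ΔP = [f·L/D + ΣK]·(ρV²/2) = [0.03376·427/0.235 + 0.84]·(790·0.131²/2) = [61.34 + 0.84]·6.782 = 421.7 Pa.
Head loss h_f = ΔP/(ρg) = 421.7/(790·9.81) = 0.0544 m.

h_f ≈ 0.0544 m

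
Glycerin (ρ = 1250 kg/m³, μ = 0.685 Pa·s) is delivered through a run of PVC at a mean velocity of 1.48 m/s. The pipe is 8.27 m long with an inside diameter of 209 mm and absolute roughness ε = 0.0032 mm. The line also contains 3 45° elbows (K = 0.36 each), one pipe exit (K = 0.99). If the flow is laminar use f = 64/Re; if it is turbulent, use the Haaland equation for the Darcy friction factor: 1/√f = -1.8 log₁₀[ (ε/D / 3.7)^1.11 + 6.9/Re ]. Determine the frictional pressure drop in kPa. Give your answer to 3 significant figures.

ΔP ≈ 8.98 kPa

Reynolds number Re = ρVD/μ = 1250 · 1.48 · 0.209 / 0.685 = 564.5.
Re < 2300 → laminar flow, so f = 64/Re = 64/564.5 = 0.1134 (the turbulent correlation is not needed).
Total minor-loss coefficient ΣK = 3·0.36 + 1·0.99 = 2.07.
ΔP = [f·L/D + ΣK]·(ρV²/2) = [0.1134·8.27/0.209 + 2.07]·(1250·1.48²/2) = [4.487 + 2.07]·1369 = 8976 Pa.
ΔP = 8976 Pa = 8.98 kPa.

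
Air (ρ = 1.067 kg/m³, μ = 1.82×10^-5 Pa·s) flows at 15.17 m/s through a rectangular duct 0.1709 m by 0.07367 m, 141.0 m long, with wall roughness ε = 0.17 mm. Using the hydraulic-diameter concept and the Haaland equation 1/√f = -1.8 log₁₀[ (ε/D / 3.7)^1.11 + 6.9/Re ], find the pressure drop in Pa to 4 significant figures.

ΔP ≈ 4061 Pa

Hydraulic diameter D_h = 4A/P = 4·(0.1709·0.07367)/(2·(0.1709+0.07367)) = 0.05036/0.4891 = 0.103 m.
Re = ρVD_h/μ = 1.067·15.17·0.103/1.82e-05 = 9.157e+04.
ε/D_h = 0.00017/0.103 = 0.00165; Haaland gives 1/√f = -1.8 log₁₀[0.000191+7.54e-05] = 6.434, so f = 0.02416.
ΔP = f(L/D_h)(ρV²/2) = 0.02416·141/0.103·122.8 = 4061 Pa.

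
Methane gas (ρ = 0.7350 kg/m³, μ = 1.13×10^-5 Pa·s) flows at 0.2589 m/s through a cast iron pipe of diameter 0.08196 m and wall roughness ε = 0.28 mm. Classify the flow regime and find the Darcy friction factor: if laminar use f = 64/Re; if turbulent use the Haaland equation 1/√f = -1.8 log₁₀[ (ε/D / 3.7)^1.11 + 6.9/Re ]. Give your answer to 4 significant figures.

f ≈ 0.04637

Re = ρVD/μ = 0.735·0.2589·0.08196/1.13e-05 = 1380.
Re < 2300 → laminar, so f = 64/Re = 0.04637 (roughness is irrelevant in laminar flow).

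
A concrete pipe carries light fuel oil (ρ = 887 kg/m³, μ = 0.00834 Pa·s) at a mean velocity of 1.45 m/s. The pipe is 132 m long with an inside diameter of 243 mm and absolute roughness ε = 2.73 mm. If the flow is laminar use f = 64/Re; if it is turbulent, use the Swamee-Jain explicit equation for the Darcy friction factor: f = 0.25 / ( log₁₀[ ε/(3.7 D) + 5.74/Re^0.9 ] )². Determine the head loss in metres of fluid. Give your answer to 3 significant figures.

h_f ≈ 2.41 m

Reynolds number Re = ρVD/μ = 887 · 1.45 · 0.243 / 0.00834 = 3.747e+04.
Re > 4000 → turbulent. Relative roughness ε/D = 0.00273/0.243 = 0.0112. Swamee-Jain: f = 0.25/(log₁₀[0.0112/3.7 + 5.74/3.747e+04^0.9])² = 0.25/(log₁₀[0.00304 + 0.000439])² = 0.25/(-2.459)² = 0.04135.
Darcy-Weisbach: ΔP = f(L/D)(ρV²/2) = 0.04135·(132/0.243)·(887·1.45²/2) = 0.04135·543.2·932.5 = 2.094e+04 Pa.
Head loss h_f = ΔP/(ρg) = 2.094e+04/(887·9.81) = 2.41 m.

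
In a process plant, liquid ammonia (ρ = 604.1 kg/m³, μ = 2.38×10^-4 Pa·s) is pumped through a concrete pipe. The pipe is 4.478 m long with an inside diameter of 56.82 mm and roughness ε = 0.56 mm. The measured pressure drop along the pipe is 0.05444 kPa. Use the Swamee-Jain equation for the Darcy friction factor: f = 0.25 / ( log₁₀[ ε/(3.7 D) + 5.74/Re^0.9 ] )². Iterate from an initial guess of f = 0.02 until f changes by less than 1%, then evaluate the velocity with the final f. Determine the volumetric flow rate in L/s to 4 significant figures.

Rearranging Darcy-Weisbach: V = √(2·ΔP·D/(f·L·ρ)). With ε/D = 0.00056/0.05682 = 0.00986, iterate starting from f = 0.02:
  f = 0.02 → V = √(2·54.44·0.05682/(0.02·4.478·604.1)) = 0.3382 m/s; Re = ρVD/μ = 4.877e+04; f → 0.03932
  f = 0.03932 → V = 0.2412 m/s; Re = 3.478e+04; f → 0.03987
  f = 0.03987 → V = 0.2395 m/s; Re = 3.454e+04; f → 0.03989
Converged (Δf/f < 1%). With the final f = 0.03989: V = √(2·54.44·0.05682/(0.03989·4.478·604.1)) = 0.2395 m/s.
Q = V·A = 0.2395·(π/4·0.05682²) = 0.0006072 m³/s = 0.6072 L/s.

Q ≈ 0.6072 L/s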